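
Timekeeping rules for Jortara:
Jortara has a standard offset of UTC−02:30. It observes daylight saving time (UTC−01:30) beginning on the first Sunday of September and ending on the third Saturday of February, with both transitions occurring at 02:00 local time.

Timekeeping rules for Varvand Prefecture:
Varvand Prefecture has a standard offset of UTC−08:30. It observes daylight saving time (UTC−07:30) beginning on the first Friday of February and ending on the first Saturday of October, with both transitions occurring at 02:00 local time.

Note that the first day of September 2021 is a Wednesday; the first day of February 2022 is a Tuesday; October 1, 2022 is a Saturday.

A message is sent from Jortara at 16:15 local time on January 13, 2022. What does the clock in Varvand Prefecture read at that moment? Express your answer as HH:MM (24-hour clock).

09:15

1 September 2021 is a Wednesday, so the first Sunday is September 5.
1 February 2022 is a Tuesday, so the first Saturday is February 5 and the third is February 19.
Daylight saving runs 5 September 2021 – 19 February 2022; January 13, 2022 is inside that window, so Jortara is at UTC−01:30.
16:15 Jortara + 1h30m = 17:45 UTC.
1 February 2022 is a Tuesday, so the first Friday is February 4.
1 October 2022 is a Saturday, so the first Saturday is October 1.
At the standard offset (UTC−08:30), 17:45 UTC − 8h30m = 09:15 Varvand Prefecture standard time.
The standard-time date in Varvand Prefecture, January 13, 2022, is outside the daylight-saving period (4 February – 1 October), so Varvand Prefecture is on standard time, UTC−08:30.
17:45 UTC − 8h30m = 09:15 Varvand Prefecture.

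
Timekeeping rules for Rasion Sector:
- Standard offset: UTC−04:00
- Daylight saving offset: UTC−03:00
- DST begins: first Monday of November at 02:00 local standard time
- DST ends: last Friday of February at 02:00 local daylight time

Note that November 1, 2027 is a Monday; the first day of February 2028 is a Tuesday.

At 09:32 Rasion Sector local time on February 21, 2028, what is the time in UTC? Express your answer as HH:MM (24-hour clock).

12:32

1 November 2027 is a Monday, so the first Monday is November 1.
1 February 2028 is a Tuesday, so Fridays fall on 4, 11, 18, 25; the last is February 25.
Daylight saving runs 1 November 2027 – 25 February 2028; February 21, 2028 is inside that window, so Rasion Sector is at UTC−03:00.
09:32 local + 3h = 12:32 UTC.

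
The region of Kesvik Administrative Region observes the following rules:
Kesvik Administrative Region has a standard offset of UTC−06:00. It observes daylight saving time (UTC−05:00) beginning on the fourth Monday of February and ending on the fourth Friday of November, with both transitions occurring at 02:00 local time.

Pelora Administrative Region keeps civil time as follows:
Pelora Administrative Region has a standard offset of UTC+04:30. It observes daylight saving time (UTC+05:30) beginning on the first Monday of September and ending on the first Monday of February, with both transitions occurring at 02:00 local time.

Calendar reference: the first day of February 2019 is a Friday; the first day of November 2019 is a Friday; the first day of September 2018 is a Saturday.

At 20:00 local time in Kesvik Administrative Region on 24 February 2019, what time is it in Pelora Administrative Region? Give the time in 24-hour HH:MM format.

06:30

1 February 2019 is a Friday, so the first Monday is February 4 and the fourth is February 25.
1 November 2019 is a Friday, so the first Friday is November 1 and the fourth is November 22.
24 February 2019 is outside the daylight-saving period (25 February – 22 November), so Kesvik Administrative Region is on standard time, UTC−06:00.
20:00 Kesvik Administrative Region + 6h = 02:00 UTC (rolling into the next day, 25 February 2019).
1 September 2018 is a Saturday, so the first Monday is September 3.
1 February 2019 is a Friday, so the first Monday is February 4.
At the standard offset (UTC+04:30), 02:00 UTC + 4h30m = 06:30 Pelora Administrative Region standard time.
The standard-time date in Pelora Administrative Region, 25 February 2019, is outside the daylight-saving period (3 September 2018 – 4 February 2019), so Pelora Administrative Region is on standard time, UTC+04:30.
02:00 UTC + 4h30m = 06:30 Pelora Administrative Region.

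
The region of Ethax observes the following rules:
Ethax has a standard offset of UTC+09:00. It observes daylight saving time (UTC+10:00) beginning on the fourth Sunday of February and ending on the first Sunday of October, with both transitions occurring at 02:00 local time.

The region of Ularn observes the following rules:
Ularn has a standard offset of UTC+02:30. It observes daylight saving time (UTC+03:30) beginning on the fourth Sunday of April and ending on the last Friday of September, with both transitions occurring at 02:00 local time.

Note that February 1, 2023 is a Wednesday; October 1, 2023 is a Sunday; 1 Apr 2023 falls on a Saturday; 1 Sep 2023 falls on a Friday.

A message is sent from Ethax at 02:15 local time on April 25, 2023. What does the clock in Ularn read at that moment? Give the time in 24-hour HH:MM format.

1 February 2023 is a Wednesday, so the first Sunday is February 5 and the fourth is February 26.
1 October 2023 is a Sunday, so the first Sunday is October 1.
April 25, 2023 falls between 26 February and 1 October, so daylight saving is in effect and Ethax is at UTC+10:00.
02:15 Ethax − 10h = 16:15 UTC (rolling into the previous day, 24 April 2023).
1 April 2023 is a Saturday, so the first Sunday is April 2 and the fourth is April 23.
1 September 2023 is a Friday, so Fridays fall on 1, 8, 15, 22, 29; the last is September 29.
At the standard offset (UTC+02:30), 16:15 UTC + 2h30m = 18:45 Ularn standard time.
The standard-time date in Ularn, April 24, 2023, falls between 23 April and 29 September, so daylight saving is in effect and Ularn is at UTC+03:30.
16:15 UTC + 3h30m = 19:45 Ularn.

19:45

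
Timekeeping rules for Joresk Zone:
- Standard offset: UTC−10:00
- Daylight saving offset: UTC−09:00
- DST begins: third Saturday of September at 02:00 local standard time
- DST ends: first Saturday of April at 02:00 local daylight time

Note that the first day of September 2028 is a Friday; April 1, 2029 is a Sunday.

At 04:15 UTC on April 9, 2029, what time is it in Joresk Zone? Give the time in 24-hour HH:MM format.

1 September 2028 is a Friday, so the first Saturday is September 2 and the third is September 16.
1 April 2029 is a Sunday, so the first Saturday is April 7.
At the standard offset (UTC−10:00), 04:15 UTC − 10h = 18:15 Joresk Zone standard time (rolling into the previous day, 8 April 2029).
The standard-time date in Joresk Zone, April 8, 2029, does not fall between 16 September 2028 and 7 April 2029, so daylight saving is not in effect and Joresk Zone is at UTC−10:00.
04:15 UTC − 10h = 18:15 local (rolling into the previous day, 8 April 2029).

18:15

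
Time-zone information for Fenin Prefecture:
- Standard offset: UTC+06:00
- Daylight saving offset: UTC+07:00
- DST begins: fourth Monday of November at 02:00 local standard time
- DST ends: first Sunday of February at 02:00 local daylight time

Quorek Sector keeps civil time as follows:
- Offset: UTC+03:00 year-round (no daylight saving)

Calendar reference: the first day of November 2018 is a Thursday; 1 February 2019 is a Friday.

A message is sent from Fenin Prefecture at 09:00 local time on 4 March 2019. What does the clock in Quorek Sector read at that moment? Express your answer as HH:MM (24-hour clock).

06:00

1 November 2018 is a Thursday, so the first Monday is November 5 and the fourth is November 26.
1 February 2019 is a Friday, so the first Sunday is February 3.
4 March 2019 is outside the daylight-saving period (26 November 2018 – 3 February 2019), so Fenin Prefecture is on standard time, UTC+06:00.
09:00 Fenin Prefecture − 6h = 03:00 UTC.
Quorek Sector has no daylight saving, so its offset is UTC+03:00 year-round.
03:00 UTC + 3h = 06:00 Quorek Sector.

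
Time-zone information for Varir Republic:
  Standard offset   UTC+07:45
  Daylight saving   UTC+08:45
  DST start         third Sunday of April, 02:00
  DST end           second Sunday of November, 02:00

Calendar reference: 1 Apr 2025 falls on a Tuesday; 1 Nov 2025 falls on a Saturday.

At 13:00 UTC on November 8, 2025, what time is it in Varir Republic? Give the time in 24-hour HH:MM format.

1 April 2025 is a Tuesday, so the first Sunday is April 6 and the third is April 20.
1 November 2025 is a Saturday, so the first Sunday is November 2 and the second is November 9.
At the standard offset (UTC+07:45), 13:00 UTC + 7h45m = 20:45 Varir Republic standard time.
Daylight saving runs 20 April – 9 November; the standard-time date in Varir Republic, November 8, 2025, is inside that window, so Varir Republic is at UTC+08:45.
13:00 UTC + 8h45m = 21:45 local.

21:45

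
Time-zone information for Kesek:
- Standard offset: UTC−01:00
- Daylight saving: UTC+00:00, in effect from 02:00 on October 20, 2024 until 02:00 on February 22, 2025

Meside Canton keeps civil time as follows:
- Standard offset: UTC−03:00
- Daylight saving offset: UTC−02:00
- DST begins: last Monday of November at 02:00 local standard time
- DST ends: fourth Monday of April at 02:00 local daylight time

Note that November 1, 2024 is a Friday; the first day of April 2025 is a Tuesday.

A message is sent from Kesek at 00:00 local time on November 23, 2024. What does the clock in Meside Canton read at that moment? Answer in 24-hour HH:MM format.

21:00

November 23, 2024 lies within the daylight-saving period (20 October 2024 – 22 February 2025), so Kesek is on daylight time, UTC+00:00.
00:00 Kesek − 0h = 00:00 UTC.
1 November 2024 is a Friday, so Mondays fall on 4, 11, 18, 25; the last is November 25.
1 April 2025 is a Tuesday, so the first Monday is April 7 and the fourth is April 28.
At the standard offset (UTC−03:00), 00:00 UTC − 3h = 21:00 Meside Canton standard time (rolling into the previous day, 22 November 2024).
Daylight saving runs 25 November 2024 – 28 April 2025; the standard-time date in Meside Canton, November 22, 2024, is outside that window, so Meside Canton is on standard time at UTC−03:00.
00:00 UTC − 3h = 21:00 Meside Canton (rolling into the previous day, 22 November 2024).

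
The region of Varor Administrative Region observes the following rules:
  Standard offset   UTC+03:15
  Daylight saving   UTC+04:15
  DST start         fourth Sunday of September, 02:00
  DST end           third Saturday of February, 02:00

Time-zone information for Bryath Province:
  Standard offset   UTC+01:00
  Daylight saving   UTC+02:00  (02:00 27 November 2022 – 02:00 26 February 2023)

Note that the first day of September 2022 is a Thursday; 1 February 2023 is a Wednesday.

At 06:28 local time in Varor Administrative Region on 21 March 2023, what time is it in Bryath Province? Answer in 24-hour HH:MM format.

1 September 2022 is a Thursday, so the first Sunday is September 4 and the fourth is September 25.
1 February 2023 is a Wednesday, so the first Saturday is February 4 and the third is February 18.
Daylight saving runs 25 September 2022 – 18 February 2023; 21 March 2023 is outside that window, so Varor Administrative Region is on standard time at UTC+03:15.
06:28 Varor Administrative Region − 3h15m = 03:13 UTC.
At the standard offset (UTC+01:00), 03:13 UTC + 1h = 04:13 Bryath Province standard time.
The standard-time date in Bryath Province, 21 March 2023, is outside the daylight-saving period (27 November 2022 – 26 February 2023), so Bryath Province is on standard time, UTC+01:00.
03:13 UTC + 1h = 04:13 Bryath Province.

04:13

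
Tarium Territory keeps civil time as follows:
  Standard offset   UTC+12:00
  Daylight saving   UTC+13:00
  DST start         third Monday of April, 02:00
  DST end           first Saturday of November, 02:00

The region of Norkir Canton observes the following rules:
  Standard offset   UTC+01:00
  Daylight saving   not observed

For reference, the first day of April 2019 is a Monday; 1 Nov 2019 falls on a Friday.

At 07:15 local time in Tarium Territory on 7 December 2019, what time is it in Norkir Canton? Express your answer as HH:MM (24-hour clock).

20:15

1 April 2019 is a Monday, so the first Monday is April 1 and the third is April 15.
1 November 2019 is a Friday, so the first Saturday is November 2.
7 December 2019 is outside the daylight-saving period (15 April – 2 November), so Tarium Territory is on standard time, UTC+12:00.
07:15 Tarium Territory − 12h = 19:15 UTC (rolling into the previous day, 6 December 2019).
Norkir Canton stays on UTC+01:00 all year.
19:15 UTC + 1h = 20:15 Norkir Canton.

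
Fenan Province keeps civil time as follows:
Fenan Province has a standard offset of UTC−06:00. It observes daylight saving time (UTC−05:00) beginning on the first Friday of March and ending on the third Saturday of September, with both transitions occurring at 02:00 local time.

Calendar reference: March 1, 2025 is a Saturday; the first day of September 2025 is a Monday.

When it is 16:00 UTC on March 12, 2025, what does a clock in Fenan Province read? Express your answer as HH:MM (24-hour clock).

1 March 2025 is a Saturday, so the first Friday is March 7.
1 September 2025 is a Monday, so the first Saturday is September 6 and the third is September 20.
At the standard offset (UTC−06:00), 16:00 UTC − 6h = 10:00 Fenan Province standard time.
The standard-time date in Fenan Province, March 12, 2025, lies within the daylight-saving period (7 March – 20 September), so Fenan Province is on daylight time, UTC−05:00.
16:00 UTC − 5h = 11:00 local.

11:00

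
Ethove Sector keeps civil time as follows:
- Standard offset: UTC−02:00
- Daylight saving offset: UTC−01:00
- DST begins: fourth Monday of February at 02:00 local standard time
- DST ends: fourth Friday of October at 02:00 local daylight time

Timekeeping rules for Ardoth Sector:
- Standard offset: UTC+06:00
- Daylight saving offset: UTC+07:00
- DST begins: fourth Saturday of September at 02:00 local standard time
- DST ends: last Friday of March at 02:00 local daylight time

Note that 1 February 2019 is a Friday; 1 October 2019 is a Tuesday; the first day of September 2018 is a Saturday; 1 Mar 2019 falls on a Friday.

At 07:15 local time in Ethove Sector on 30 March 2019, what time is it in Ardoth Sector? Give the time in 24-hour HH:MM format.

14:15

1 February 2019 is a Friday, so the first Monday is February 4 and the fourth is February 25.
1 October 2019 is a Tuesday, so the first Friday is October 4 and the fourth is October 25.
Daylight saving runs 25 February – 25 October; 30 March 2019 is inside that window, so Ethove Sector is at UTC−01:00.
07:15 Ethove Sector + 1h = 08:15 UTC.
1 September 2018 is a Saturday, so the first Saturday is September 1 and the fourth is September 22.
1 March 2019 is a Friday, so Fridays fall on 1, 8, 15, 22, 29; the last is March 29.
At the standard offset (UTC+06:00), 08:15 UTC + 6h = 14:15 Ardoth Sector standard time.
Daylight saving runs 22 September 2018 – 29 March 2019; the standard-time date in Ardoth Sector, 30 March 2019, is outside that window, so Ardoth Sector is on standard time at UTC+06:00.
08:15 UTC + 6h = 14:15 Ardoth Sector.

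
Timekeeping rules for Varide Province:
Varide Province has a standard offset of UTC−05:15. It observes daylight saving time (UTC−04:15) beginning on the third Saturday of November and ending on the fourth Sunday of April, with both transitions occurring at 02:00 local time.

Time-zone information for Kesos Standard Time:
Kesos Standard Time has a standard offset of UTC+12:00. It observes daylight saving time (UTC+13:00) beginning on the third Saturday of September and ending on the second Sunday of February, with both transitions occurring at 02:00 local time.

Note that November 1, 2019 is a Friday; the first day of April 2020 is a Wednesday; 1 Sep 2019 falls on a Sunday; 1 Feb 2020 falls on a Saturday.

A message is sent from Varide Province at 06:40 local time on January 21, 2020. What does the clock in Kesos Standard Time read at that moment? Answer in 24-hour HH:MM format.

23:55

1 November 2019 is a Friday, so the first Saturday is November 2 and the third is November 16.
1 April 2020 is a Wednesday, so the first Sunday is April 5 and the fourth is April 26.
Daylight saving runs 16 November 2019 – 26 April 2020; January 21, 2020 is inside that window, so Varide Province is at UTC−04:15.
06:40 Varide Province + 4h15m = 10:55 UTC.
1 September 2019 is a Sunday, so the first Saturday is September 7 and the third is September 21.
1 February 2020 is a Saturday, so the first Sunday is February 2 and the second is February 9.
At the standard offset (UTC+12:00), 10:55 UTC + 12h = 22:55 Kesos Standard Time standard time.
Daylight saving runs 21 September 2019 – 9 February 2020; the standard-time date in Kesos Standard Time, January 21, 2020, is inside that window, so Kesos Standard Time is at UTC+13:00.
10:55 UTC + 13h = 23:55 Kesos Standard Time.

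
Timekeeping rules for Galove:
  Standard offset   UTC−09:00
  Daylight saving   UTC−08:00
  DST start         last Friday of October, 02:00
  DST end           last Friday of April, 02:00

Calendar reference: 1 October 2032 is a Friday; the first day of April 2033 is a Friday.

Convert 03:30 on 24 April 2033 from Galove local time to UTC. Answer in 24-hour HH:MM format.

11:30

1 October 2032 is a Friday, so Fridays fall on 1, 8, 15, 22, 29; the last is October 29.
1 April 2033 is a Friday, so Fridays fall on 1, 8, 15, 22, 29; the last is April 29.
Daylight saving runs 29 October 2032 – 29 April 2033; 24 April 2033 is inside that window, so Galove is at UTC−08:00.
03:30 local + 8h = 11:30 UTC.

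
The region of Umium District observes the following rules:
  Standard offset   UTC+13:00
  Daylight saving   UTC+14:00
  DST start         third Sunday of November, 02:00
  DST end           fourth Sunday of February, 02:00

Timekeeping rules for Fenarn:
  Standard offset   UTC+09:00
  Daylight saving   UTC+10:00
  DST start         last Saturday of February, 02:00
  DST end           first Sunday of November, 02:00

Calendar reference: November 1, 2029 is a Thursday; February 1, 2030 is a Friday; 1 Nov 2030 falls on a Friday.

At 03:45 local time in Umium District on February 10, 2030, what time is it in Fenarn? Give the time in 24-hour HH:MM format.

1 November 2029 is a Thursday, so the first Sunday is November 4 and the third is November 18.
1 February 2030 is a Friday, so the first Sunday is February 3 and the fourth is February 24.
Daylight saving runs 18 November 2029 – 24 February 2030; February 10, 2030 is inside that window, so Umium District is at UTC+14:00.
03:45 Umium District − 14h = 13:45 UTC (rolling into the previous day, 9 February 2030).
1 February 2030 is a Friday, so Saturdays fall on 2, 9, 16, 23; the last is February 23.
1 November 2030 is a Friday, so the first Sunday is November 3.
At the standard offset (UTC+09:00), 13:45 UTC + 9h = 22:45 Fenarn standard time.
The standard-time date in Fenarn, February 9, 2030, does not fall between 23 February and 3 November, so daylight saving is not in effect and Fenarn is at UTC+09:00.
13:45 UTC + 9h = 22:45 Fenarn.

22:45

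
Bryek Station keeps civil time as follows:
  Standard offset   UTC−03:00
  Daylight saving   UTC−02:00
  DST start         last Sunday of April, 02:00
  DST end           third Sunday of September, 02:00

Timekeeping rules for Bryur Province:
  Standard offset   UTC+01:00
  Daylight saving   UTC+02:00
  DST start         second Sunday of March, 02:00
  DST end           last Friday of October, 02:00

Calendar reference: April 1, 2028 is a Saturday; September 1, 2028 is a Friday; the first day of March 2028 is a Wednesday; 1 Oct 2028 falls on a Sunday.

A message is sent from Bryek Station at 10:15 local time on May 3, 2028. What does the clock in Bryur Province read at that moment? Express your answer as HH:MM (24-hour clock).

14:15

1 April 2028 is a Saturday, so Sundays fall on 2, 9, 16, 23, 30; the last is April 30.
1 September 2028 is a Friday, so the first Sunday is September 3 and the third is September 17.
Daylight saving runs 30 April – 17 September; May 3, 2028 is inside that window, so Bryek Station is at UTC−02:00.
10:15 Bryek Station + 2h = 12:15 UTC.
1 March 2028 is a Wednesday, so the first Sunday is March 5 and the second is March 12.
1 October 2028 is a Sunday, so Fridays fall on 6, 13, 20, 27; the last is October 27.
At the standard offset (UTC+01:00), 12:15 UTC + 1h = 13:15 Bryur Province standard time.
The standard-time date in Bryur Province, May 3, 2028, lies within the daylight-saving period (12 March – 27 October), so Bryur Province is on daylight time, UTC+02:00.
12:15 UTC + 2h = 14:15 Bryur Province.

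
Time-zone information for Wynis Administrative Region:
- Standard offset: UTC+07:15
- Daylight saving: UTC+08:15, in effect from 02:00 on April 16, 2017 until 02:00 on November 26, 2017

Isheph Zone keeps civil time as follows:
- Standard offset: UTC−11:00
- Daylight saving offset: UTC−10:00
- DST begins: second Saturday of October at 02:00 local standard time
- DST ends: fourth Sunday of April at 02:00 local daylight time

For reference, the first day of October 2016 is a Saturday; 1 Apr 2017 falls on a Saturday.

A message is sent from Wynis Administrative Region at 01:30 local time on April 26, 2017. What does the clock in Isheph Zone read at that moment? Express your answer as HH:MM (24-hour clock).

April 26, 2017 lies within the daylight-saving period (16 April – 26 November), so Wynis Administrative Region is on daylight time, UTC+08:15.
01:30 Wynis Administrative Region − 8h15m = 17:15 UTC (rolling into the previous day, 25 April 2017).
1 October 2016 is a Saturday, so the first Saturday is October 1 and the second is October 8.
1 April 2017 is a Saturday, so the first Sunday is April 2 and the fourth is April 23.
At the standard offset (UTC−11:00), 17:15 UTC − 11h = 06:15 Isheph Zone standard time.
The standard-time date in Isheph Zone, April 25, 2017, does not fall between 8 October 2016 and 23 April 2017, so daylight saving is not in effect and Isheph Zone is at UTC−11:00.
17:15 UTC − 11h = 06:15 Isheph Zone.

06:15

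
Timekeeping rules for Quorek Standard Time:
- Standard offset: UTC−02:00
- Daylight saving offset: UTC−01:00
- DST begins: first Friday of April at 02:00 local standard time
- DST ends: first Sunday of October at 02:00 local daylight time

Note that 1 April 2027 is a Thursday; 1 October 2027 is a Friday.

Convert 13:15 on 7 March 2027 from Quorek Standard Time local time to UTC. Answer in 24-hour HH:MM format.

15:15

1 April 2027 is a Thursday, so the first Friday is April 2.
1 October 2027 is a Friday, so the first Sunday is October 3.
7 March 2027 is outside the daylight-saving period (2 April – 3 October), so Quorek Standard Time is on standard time, UTC−02:00.
13:15 local + 2h = 15:15 UTC.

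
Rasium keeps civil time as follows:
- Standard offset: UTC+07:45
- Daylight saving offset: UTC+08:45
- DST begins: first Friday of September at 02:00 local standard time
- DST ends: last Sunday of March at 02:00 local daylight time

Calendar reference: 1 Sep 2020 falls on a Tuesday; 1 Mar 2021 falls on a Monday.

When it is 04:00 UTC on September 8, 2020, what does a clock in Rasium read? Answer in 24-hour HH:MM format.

12:45

1 September 2020 is a Tuesday, so the first Friday is September 4.
1 March 2021 is a Monday, so Sundays fall on 7, 14, 21, 28; the last is March 28.
At the standard offset (UTC+07:45), 04:00 UTC + 7h45m = 11:45 Rasium standard time.
The standard-time date in Rasium, September 8, 2020, falls between 4 September 2020 and 28 March 2021, so daylight saving is in effect and Rasium is at UTC+08:45.
04:00 UTC + 8h45m = 12:45 local.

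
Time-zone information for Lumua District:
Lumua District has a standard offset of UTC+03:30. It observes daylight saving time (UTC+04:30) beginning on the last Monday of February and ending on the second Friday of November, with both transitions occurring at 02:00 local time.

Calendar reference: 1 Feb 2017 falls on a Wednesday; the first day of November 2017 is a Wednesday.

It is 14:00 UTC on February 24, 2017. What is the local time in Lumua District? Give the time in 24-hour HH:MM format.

1 February 2017 is a Wednesday, so Mondays fall on 6, 13, 20, 27; the last is February 27.
1 November 2017 is a Wednesday, so the first Friday is November 3 and the second is November 10.
At the standard offset (UTC+03:30), 14:00 UTC + 3h30m = 17:30 Lumua District standard time.
The standard-time date in Lumua District, February 24, 2017, does not fall between 27 February and 10 November, so daylight saving is not in effect and Lumua District is at UTC+03:30.
14:00 UTC + 3h30m = 17:30 local.

17:30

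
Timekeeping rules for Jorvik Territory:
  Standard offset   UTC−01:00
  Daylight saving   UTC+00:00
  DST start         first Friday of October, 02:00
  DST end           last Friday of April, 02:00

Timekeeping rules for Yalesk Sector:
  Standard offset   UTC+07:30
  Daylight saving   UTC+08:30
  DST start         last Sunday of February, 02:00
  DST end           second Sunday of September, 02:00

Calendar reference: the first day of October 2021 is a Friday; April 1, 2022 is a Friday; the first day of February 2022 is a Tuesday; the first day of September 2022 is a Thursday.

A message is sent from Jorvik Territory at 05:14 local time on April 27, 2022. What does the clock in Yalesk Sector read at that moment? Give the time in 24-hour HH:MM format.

13:44

1 October 2021 is a Friday, so the first Friday is October 1.
1 April 2022 is a Friday, so Fridays fall on 1, 8, 15, 22, 29; the last is April 29.
April 27, 2022 falls between 1 October 2021 and 29 April 2022, so daylight saving is in effect and Jorvik Territory is at UTC+00:00.
05:14 Jorvik Territory − 0h = 05:14 UTC.
1 February 2022 is a Tuesday, so Sundays fall on 6, 13, 20, 27; the last is February 27.
1 September 2022 is a Thursday, so the first Sunday is September 4 and the second is September 11.
At the standard offset (UTC+07:30), 05:14 UTC + 7h30m = 12:44 Yalesk Sector standard time.
The standard-time date in Yalesk Sector, April 27, 2022, falls between 27 February and 11 September, so daylight saving is in effect and Yalesk Sector is at UTC+08:30.
05:14 UTC + 8h30m = 13:44 Yalesk Sector.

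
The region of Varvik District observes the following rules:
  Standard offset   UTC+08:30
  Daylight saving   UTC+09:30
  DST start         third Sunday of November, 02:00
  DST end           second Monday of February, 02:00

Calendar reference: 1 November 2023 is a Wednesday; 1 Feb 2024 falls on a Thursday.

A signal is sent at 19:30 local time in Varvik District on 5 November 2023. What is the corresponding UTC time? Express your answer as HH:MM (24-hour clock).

1 November 2023 is a Wednesday, so the first Sunday is November 5 and the third is November 19.
1 February 2024 is a Thursday, so the first Monday is February 5 and the second is February 12.
5 November 2023 does not fall between 19 November 2023 and 12 February 2024, so daylight saving is not in effect and Varvik District is at UTC+08:30.
19:30 local − 8h30m = 11:00 UTC.

11:00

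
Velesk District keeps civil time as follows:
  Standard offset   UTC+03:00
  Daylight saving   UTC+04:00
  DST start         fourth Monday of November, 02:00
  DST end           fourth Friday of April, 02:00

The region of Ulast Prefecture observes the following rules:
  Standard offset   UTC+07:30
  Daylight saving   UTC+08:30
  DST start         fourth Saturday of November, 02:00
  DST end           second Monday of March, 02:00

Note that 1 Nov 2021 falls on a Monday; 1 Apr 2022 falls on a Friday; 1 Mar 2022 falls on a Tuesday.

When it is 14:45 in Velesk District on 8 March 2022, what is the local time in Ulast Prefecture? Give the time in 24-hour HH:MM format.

19:15

1 November 2021 is a Monday, so the first Monday is November 1 and the fourth is November 22.
1 April 2022 is a Friday, so the first Friday is April 1 and the fourth is April 22.
8 March 2022 lies within the daylight-saving period (22 November 2021 – 22 April 2022), so Velesk District is on daylight time, UTC+04:00.
14:45 Velesk District − 4h = 10:45 UTC.
1 November 2021 is a Monday, so the first Saturday is November 6 and the fourth is November 27.
1 March 2022 is a Tuesday, so the first Monday is March 7 and the second is March 14.
At the standard offset (UTC+07:30), 10:45 UTC + 7h30m = 18:15 Ulast Prefecture standard time.
The standard-time date in Ulast Prefecture, 8 March 2022, lies within the daylight-saving period (27 November 2021 – 14 March 2022), so Ulast Prefecture is on daylight time, UTC+08:30.
10:45 UTC + 8h30m = 19:15 Ulast Prefecture.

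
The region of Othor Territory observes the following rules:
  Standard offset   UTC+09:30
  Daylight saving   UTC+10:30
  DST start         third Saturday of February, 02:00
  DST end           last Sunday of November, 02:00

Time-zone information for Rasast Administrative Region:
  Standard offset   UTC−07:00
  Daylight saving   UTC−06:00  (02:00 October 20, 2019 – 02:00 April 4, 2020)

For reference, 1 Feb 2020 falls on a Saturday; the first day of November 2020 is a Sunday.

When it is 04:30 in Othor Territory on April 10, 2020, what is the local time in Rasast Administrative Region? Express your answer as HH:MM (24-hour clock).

11:00

1 February 2020 is a Saturday, so the first Saturday is February 1 and the third is February 15.
1 November 2020 is a Sunday, so Sundays fall on 1, 8, 15, 22, 29; the last is November 29.
April 10, 2020 lies within the daylight-saving period (15 February – 29 November), so Othor Territory is on daylight time, UTC+10:30.
04:30 Othor Territory − 10h30m = 18:00 UTC (rolling into the previous day, 9 April 2020).
At the standard offset (UTC−07:00), 18:00 UTC − 7h = 11:00 Rasast Administrative Region standard time.
The standard-time date in Rasast Administrative Region, April 9, 2020, is outside the daylight-saving period (20 October 2019 – 4 April 2020), so Rasast Administrative Region is on standard time, UTC−07:00.
18:00 UTC − 7h = 11:00 Rasast Administrative Region.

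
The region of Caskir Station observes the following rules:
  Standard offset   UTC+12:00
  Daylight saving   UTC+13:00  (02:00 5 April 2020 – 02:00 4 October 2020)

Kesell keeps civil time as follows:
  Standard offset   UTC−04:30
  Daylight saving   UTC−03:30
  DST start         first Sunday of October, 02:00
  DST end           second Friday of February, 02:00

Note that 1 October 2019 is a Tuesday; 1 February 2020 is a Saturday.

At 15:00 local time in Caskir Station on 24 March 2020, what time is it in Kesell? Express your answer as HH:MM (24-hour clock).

24 March 2020 does not fall between 5 April and 4 October, so daylight saving is not in effect and Caskir Station is at UTC+12:00.
15:00 Caskir Station − 12h = 03:00 UTC.
1 October 2019 is a Tuesday, so the first Sunday is October 6.
1 February 2020 is a Saturday, so the first Friday is February 7 and the second is February 14.
At the standard offset (UTC−04:30), 03:00 UTC − 4h30m = 22:30 Kesell standard time (rolling into the previous day, 23 March 2020).
Daylight saving runs 6 October 2019 – 14 February 2020; the standard-time date in Kesell, 23 March 2020, is outside that window, so Kesell is on standard time at UTC−04:30.
03:00 UTC − 4h30m = 22:30 Kesell (rolling into the previous day, 23 March 2020).

22:30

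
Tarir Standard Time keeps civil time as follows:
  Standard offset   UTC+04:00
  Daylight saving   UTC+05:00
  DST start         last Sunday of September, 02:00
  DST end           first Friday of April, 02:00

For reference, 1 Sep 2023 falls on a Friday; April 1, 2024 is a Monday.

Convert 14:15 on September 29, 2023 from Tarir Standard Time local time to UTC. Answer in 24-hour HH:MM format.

1 September 2023 is a Friday, so Sundays fall on 3, 10, 17, 24; the last is September 24.
1 April 2024 is a Monday, so the first Friday is April 5.
September 29, 2023 falls between 24 September 2023 and 5 April 2024, so daylight saving is in effect and Tarir Standard Time is at UTC+05:00.
14:15 local − 5h = 09:15 UTC.

09:15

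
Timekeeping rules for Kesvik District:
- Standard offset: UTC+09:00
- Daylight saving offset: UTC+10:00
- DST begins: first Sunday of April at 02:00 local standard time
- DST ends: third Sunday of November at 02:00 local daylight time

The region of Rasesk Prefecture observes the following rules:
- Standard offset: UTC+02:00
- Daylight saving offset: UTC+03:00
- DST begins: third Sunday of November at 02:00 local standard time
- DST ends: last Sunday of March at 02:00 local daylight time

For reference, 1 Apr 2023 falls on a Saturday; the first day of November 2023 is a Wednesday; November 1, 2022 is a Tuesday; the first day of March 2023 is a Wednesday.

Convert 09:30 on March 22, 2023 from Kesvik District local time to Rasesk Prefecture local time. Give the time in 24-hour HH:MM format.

03:30

1 April 2023 is a Saturday, so the first Sunday is April 2.
1 November 2023 is a Wednesday, so the first Sunday is November 5 and the third is November 19.
March 22, 2023 is outside the daylight-saving period (2 April – 19 November), so Kesvik District is on standard time, UTC+09:00.
09:30 Kesvik District − 9h = 00:30 UTC.
1 November 2022 is a Tuesday, so the first Sunday is November 6 and the third is November 20.
1 March 2023 is a Wednesday, so Sundays fall on 5, 12, 19, 26; the last is March 26.
At the standard offset (UTC+02:00), 00:30 UTC + 2h = 02:30 Rasesk Prefecture standard time.
The standard-time date in Rasesk Prefecture, March 22, 2023, lies within the daylight-saving period (20 November 2022 – 26 March 2023), so Rasesk Prefecture is on daylight time, UTC+03:00.
00:30 UTC + 3h = 03:30 Rasesk Prefecture.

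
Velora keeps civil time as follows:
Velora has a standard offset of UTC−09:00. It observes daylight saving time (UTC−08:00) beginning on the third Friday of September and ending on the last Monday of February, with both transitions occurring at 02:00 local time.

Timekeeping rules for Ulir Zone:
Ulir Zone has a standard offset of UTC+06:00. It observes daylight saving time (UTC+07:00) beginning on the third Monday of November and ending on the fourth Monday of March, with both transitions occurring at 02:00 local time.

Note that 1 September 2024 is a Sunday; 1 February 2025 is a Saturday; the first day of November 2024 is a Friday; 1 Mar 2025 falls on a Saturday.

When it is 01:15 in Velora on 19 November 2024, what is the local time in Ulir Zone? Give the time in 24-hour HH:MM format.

1 September 2024 is a Sunday, so the first Friday is September 6 and the third is September 20.
1 February 2025 is a Saturday, so Mondays fall on 3, 10, 17, 24; the last is February 24.
19 November 2024 lies within the daylight-saving period (20 September 2024 – 24 February 2025), so Velora is on daylight time, UTC−08:00.
01:15 Velora + 8h = 09:15 UTC.
1 November 2024 is a Friday, so the first Monday is November 4 and the third is November 18.
1 March 2025 is a Saturday, so the first Monday is March 3 and the fourth is March 24.
At the standard offset (UTC+06:00), 09:15 UTC + 6h = 15:15 Ulir Zone standard time.
Daylight saving runs 18 November 2024 – 24 March 2025; the standard-time date in Ulir Zone, 19 November 2024, is inside that window, so Ulir Zone is at UTC+07:00.
09:15 UTC + 7h = 16:15 Ulir Zone.

16:15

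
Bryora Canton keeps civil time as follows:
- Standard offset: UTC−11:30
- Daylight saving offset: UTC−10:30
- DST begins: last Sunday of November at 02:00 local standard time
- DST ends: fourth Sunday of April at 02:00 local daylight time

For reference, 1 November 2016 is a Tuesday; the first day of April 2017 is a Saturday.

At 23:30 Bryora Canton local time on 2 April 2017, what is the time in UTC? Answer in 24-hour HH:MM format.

10:00

1 November 2016 is a Tuesday, so Sundays fall on 6, 13, 20, 27; the last is November 27.
1 April 2017 is a Saturday, so the first Sunday is April 2 and the fourth is April 23.
2 April 2017 falls between 27 November 2016 and 23 April 2017, so daylight saving is in effect and Bryora Canton is at UTC−10:30.
23:30 local + 10h30m = 10:00 UTC (rolling into the next day, 3 April 2017).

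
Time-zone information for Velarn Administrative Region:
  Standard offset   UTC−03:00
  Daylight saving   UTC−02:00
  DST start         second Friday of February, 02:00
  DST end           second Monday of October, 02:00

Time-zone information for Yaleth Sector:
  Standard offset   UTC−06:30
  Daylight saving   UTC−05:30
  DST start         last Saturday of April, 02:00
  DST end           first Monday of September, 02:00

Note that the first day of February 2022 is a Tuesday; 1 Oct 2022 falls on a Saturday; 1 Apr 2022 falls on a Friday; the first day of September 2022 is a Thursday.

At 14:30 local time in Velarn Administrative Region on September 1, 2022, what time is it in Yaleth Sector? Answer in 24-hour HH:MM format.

1 February 2022 is a Tuesday, so the first Friday is February 4 and the second is February 11.
1 October 2022 is a Saturday, so the first Monday is October 3 and the second is October 10.
Daylight saving runs 11 February – 10 October; September 1, 2022 is inside that window, so Velarn Administrative Region is at UTC−02:00.
14:30 Velarn Administrative Region + 2h = 16:30 UTC.
1 April 2022 is a Friday, so Saturdays fall on 2, 9, 16, 23, 30; the last is April 30.
1 September 2022 is a Thursday, so the first Monday is September 5.
At the standard offset (UTC−06:30), 16:30 UTC − 6h30m = 10:00 Yaleth Sector standard time.
The standard-time date in Yaleth Sector, September 1, 2022, lies within the daylight-saving period (30 April – 5 September), so Yaleth Sector is on daylight time, UTC−05:30.
16:30 UTC − 5h30m = 11:00 Yaleth Sector.

11:00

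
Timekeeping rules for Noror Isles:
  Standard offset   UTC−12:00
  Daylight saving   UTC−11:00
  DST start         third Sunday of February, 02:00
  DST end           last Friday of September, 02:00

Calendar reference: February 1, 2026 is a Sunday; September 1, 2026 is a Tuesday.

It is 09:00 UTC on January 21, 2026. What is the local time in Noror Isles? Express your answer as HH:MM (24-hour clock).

1 February 2026 is a Sunday, so the first Sunday is February 1 and the third is February 15.
1 September 2026 is a Tuesday, so Fridays fall on 4, 11, 18, 25; the last is September 25.
At the standard offset (UTC−12:00), 09:00 UTC − 12h = 21:00 Noror Isles standard time (rolling into the previous day, 20 January 2026).
The standard-time date in Noror Isles, January 20, 2026, is outside the daylight-saving period (15 February – 25 September), so Noror Isles is on standard time, UTC−12:00.
09:00 UTC − 12h = 21:00 local (rolling into the previous day, 20 January 2026).

21:00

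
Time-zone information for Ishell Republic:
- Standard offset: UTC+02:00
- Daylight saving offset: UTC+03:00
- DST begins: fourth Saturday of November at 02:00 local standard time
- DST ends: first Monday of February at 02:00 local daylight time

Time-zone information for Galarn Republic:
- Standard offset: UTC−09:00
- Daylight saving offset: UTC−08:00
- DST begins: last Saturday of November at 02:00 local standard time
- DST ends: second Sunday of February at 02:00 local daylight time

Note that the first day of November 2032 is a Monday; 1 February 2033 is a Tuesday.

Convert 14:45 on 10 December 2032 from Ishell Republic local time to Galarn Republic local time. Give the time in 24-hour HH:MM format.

03:45

1 November 2032 is a Monday, so the first Saturday is November 6 and the fourth is November 27.
1 February 2033 is a Tuesday, so the first Monday is February 7.
10 December 2032 falls between 27 November 2032 and 7 February 2033, so daylight saving is in effect and Ishell Republic is at UTC+03:00.
14:45 Ishell Republic − 3h = 11:45 UTC.
1 November 2032 is a Monday, so Saturdays fall on 6, 13, 20, 27; the last is November 27.
1 February 2033 is a Tuesday, so the first Sunday is February 6 and the second is February 13.
At the standard offset (UTC−09:00), 11:45 UTC − 9h = 02:45 Galarn Republic standard time.
The standard-time date in Galarn Republic, 10 December 2032, lies within the daylight-saving period (27 November 2032 – 13 February 2033), so Galarn Republic is on daylight time, UTC−08:00.
11:45 UTC − 8h = 03:45 Galarn Republic.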